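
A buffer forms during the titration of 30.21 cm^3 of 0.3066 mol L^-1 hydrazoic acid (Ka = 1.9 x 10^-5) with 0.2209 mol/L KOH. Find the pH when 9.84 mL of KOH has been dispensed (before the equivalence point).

Initial n(HN3) = 0.3066 x 0.03021 = 0.009262 mol.
n(KOH) added = 0.2209 x 0.009840 = 0.002174 mol, converting that many moles of HN3 to N3-.
Remaining n(HN3) = 0.007089 mol; n(N3-) = 0.002174 mol.
By Henderson-Hasselbalch, pH = pKa + log([A^-]/[HA]) = 4.72 + log(0.002174/0.007089) = 4.72 + (-0.51) = 4.21.

4.21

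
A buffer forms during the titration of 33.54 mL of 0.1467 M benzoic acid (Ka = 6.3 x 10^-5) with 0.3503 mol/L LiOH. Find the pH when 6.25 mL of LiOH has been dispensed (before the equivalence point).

Initial n(C6H5COOH) = 0.1467 x 0.03354 = 0.004920 mol.
n(LiOH) added = 0.3503 x 0.006250 = 0.002189 mol, converting that many moles of C6H5COOH to C6H5COO-.
Remaining n(C6H5COOH) = 0.002731 mol; n(C6H5COO-) = 0.002189 mol.
By Henderson-Hasselbalch, pH = pKa + log([A^-]/[HA]) = 4.20 + log(0.002189/0.002731) = 4.20 + (-0.10) = 4.10.

4.10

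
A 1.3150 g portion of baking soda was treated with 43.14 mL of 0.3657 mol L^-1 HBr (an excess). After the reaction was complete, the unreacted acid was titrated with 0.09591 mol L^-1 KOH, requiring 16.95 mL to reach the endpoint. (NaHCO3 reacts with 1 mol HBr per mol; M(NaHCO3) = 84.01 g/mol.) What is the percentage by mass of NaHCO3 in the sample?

90.4%

Total n(HBr) added = 0.3657 x 0.04314 = 0.01578 mol.
n(KOH) used = 0.09591 x 0.01695 = 0.001626 mol, which equals the excess n(HBr).
So n(HBr) consumed by the sample = 0.01578 - 0.001626 = 0.01415 mol.
n(NaHCO3) = 0.01415 / 1 = 0.01415 mol.
mass NaHCO3 = 0.01415 x 84.01 = 1.189 g, so %NaHCO3 = 1.189/1.3150 x 100 = 90.4%.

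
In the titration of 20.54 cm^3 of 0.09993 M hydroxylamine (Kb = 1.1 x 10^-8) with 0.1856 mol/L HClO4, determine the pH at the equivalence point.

3.61

n(NH2OH) = 0.09993 x 0.02054 = 0.002053 mol; V(HClO4) at equivalence = 0.002053/0.1856 = 0.01106 L.
At equivalence the base is fully converted to NH3OH+; total volume = 0.03160 L, so [NH3OH+] = 0.002053/0.03160 = 0.06496 M.
Ka(NH3OH+) = Kw/Kb = 1.0e-14 / 1.1 x 10^-8 = 9.09e-7.
[H^+] = sqrt(Ka x [NH3OH+]) = sqrt(9.09e-7 x 0.06496) = 0.000243 M.
pH = -log(0.000243) = 3.61.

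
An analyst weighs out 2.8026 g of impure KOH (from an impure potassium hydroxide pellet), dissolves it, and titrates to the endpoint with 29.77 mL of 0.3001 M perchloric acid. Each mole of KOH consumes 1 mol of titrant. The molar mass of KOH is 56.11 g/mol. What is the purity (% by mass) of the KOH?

17.9%

n(HClO4) = 0.3001 x 0.02977 = 0.008934 mol.
n(KOH) = 0.008934 / 1 = 0.008934 mol.
mass of KOH = 0.008934 x 56.11 = 0.5013 g.
% purity = 0.5013 / 2.8026 x 100 = 17.9%.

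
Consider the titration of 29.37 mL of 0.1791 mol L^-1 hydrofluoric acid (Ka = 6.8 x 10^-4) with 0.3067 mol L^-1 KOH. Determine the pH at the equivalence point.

8.11

n(HF) = 0.1791 x 0.02937 = 0.005260 mol; V(KOH) at equivalence = 0.005260/0.3067 = 0.01715 L.
At equivalence all the acid is converted to F-; total volume = 0.02937 + 0.01715 = 0.04652 L, so [F-] = 0.005260/0.04652 = 0.1131 M.
Kb = Kw/Ka = 1.0e-14 / 6.8 x 10^-4 = 1.47e-11.
[OH^-] = sqrt(Kb x [F-]) = sqrt(1.47e-11 x 0.1131) = 1.29e-6 M.
pOH = 5.89, so pH = 14.00 - 5.89 = 8.11.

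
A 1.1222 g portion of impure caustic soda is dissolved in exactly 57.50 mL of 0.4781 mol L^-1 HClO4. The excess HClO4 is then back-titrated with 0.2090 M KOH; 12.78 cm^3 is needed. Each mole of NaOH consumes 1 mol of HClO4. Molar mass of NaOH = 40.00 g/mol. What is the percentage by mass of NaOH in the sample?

88.5%

Total n(HClO4) added = 0.4781 x 0.05750 = 0.02749 mol.
n(KOH) used = 0.2090 x 0.01278 = 0.002671 mol, which equals the excess n(HClO4).
So n(HClO4) consumed by the sample = 0.02749 - 0.002671 = 0.02482 mol.
n(NaOH) = 0.02482 / 1 = 0.02482 mol.
mass NaOH = 0.02482 x 40.00 = 0.9928 g, so %NaOH = 0.9928/1.1222 x 100 = 88.5%.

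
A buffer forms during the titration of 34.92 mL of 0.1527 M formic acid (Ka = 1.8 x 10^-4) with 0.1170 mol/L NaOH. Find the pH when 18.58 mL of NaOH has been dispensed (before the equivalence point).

Initial n(HCOOH) = 0.1527 x 0.03492 = 0.005332 mol.
n(NaOH) added = 0.1170 x 0.01858 = 0.002174 mol, converting that many moles of HCOOH to HCOO-.
Remaining n(HCOOH) = 0.003158 mol; n(HCOO-) = 0.002174 mol.
By Henderson-Hasselbalch, pH = pKa + log([A^-]/[HA]) = 3.74 + log(0.002174/0.003158) = 3.74 + (-0.16) = 3.58.

3.58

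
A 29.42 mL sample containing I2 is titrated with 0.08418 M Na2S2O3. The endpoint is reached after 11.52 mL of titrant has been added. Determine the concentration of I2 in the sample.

n(Na2S2O3) = 0.08418 x 0.01152 = 0.0009698 mol.
From the balanced equation, 2 mol Na2S2O3 reacts with 1 mol I2, so n(I2) = 0.0009698 x 1/2 = 0.0004849 mol.
[I2] = 0.0004849 / 0.02942 L = 0.0165 M.

0.0165 M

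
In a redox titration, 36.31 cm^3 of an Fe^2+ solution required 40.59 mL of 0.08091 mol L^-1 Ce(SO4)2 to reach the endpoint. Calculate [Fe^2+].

n(Ce(SO4)2) = 0.08091 x 0.04059 = 0.003284 mol.
From the balanced equation, 1 mol Ce(SO4)2 reacts with 1 mol Fe^2+, so n(Fe^2+) = 0.003284 x 1/1 = 0.003284 mol.
[Fe^2+] = 0.003284 / 0.03631 L = 0.0904 M.

0.0904 M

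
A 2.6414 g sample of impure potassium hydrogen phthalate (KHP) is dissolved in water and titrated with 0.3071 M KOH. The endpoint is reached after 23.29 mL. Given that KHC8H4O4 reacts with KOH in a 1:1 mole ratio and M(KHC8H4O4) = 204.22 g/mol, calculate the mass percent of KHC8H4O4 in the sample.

n(KOH) = 0.3071 x 0.02329 = 0.007152 mol.
n(KHC8H4O4) = 0.007152 / 1 = 0.007152 mol.
mass of KHC8H4O4 = 0.007152 x 204.22 = 1.461 g.
% purity = 1.461 / 2.6414 x 100 = 55.3%.

55.3%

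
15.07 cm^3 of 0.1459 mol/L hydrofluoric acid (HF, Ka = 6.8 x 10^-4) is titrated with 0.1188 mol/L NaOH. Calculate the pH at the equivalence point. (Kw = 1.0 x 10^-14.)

7.99

n(HF) = 0.1459 x 0.01507 = 0.002199 mol; V(NaOH) at equivalence = 0.002199/0.1188 = 0.01851 L.
At equivalence all the acid is converted to F-; total volume = 0.01507 + 0.01851 = 0.03358 L, so [F-] = 0.002199/0.03358 = 0.06548 M.
Kb = Kw/Ka = 1.0e-14 / 6.8 x 10^-4 = 1.47e-11.
[OH^-] = sqrt(Kb x [F-]) = sqrt(1.47e-11 x 0.06548) = 9.81e-7 M.
pOH = 6.01, so pH = 14.00 - 6.01 = 7.99.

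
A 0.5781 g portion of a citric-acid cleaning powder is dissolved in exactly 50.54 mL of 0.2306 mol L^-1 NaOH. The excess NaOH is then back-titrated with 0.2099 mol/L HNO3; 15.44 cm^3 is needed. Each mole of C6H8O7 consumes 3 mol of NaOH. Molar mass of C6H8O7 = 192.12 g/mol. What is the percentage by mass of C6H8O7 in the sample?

Total n(NaOH) added = 0.2306 x 0.05054 = 0.01165 mol.
n(HNO3) used = 0.2099 x 0.01544 = 0.003241 mol, which equals the excess n(NaOH).
So n(NaOH) consumed by the sample = 0.01165 - 0.003241 = 0.008414 mol.
n(C6H8O7) = 0.008414 / 3 = 0.002805 mol.
mass C6H8O7 = 0.002805 x 192.12 = 0.5388 g, so %C6H8O7 = 0.5388/0.5781 x 100 = 93.2%.

93.2%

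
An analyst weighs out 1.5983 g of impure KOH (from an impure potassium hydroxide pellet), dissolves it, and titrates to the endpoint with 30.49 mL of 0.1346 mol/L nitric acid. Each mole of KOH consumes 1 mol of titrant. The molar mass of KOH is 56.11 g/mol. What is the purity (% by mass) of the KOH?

14.4%

n(HNO3) = 0.1346 x 0.03049 = 0.004104 mol.
n(KOH) = 0.004104 / 1 = 0.004104 mol.
mass of KOH = 0.004104 x 56.11 = 0.2303 g.
% purity = 0.2303 / 1.5983 x 100 = 14.4%.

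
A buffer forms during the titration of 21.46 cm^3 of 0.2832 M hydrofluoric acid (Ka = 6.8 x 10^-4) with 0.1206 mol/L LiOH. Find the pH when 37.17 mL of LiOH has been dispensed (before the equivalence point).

Initial n(HF) = 0.2832 x 0.02146 = 0.006077 mol.
n(LiOH) added = 0.1206 x 0.03717 = 0.004483 mol, converting that many moles of HF to F-.
Remaining n(HF) = 0.001595 mol; n(F-) = 0.004483 mol.
By Henderson-Hasselbalch, pH = pKa + log([A^-]/[HA]) = 3.17 + log(0.004483/0.001595) = 3.17 + (+0.45) = 3.62.

3.62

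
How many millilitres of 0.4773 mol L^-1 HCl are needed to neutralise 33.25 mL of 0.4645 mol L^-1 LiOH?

32.4 mL

n(LiOH) = 0.4645 mol/L x 0.03325 L = 0.01544 mol.
At equivalence n(HCl) = n(LiOH) = 0.01544 mol.
V(HCl) = 0.01544 / 0.4773 = 0.03236 L = 32.4 mL.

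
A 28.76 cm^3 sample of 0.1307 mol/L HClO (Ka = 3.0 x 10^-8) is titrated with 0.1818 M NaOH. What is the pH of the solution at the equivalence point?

n(HClO) = 0.1307 x 0.02876 = 0.003759 mol; V(NaOH) at equivalence = 0.003759/0.1818 = 0.02068 L.
At equivalence all the acid is converted to ClO-; total volume = 0.02876 + 0.02068 = 0.04944 L, so [ClO-] = 0.003759/0.04944 = 0.07604 M.
Kb = Kw/Ka = 1.0e-14 / 3.0 x 10^-8 = 3.33e-7.
[OH^-] = sqrt(Kb x [ClO-]) = sqrt(3.33e-7 x 0.07604) = 0.000159 M.
pOH = 3.80, so pH = 14.00 - 3.80 = 10.20.

10.20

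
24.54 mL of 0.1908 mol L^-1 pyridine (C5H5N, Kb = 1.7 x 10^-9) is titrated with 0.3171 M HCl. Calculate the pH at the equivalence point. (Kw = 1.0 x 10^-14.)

3.08

n(C5H5N) = 0.1908 x 0.02454 = 0.004682 mol; V(HCl) at equivalence = 0.004682/0.3171 = 0.01477 L.
At equivalence the base is fully converted to C5H5NH+; total volume = 0.03931 L, so [C5H5NH+] = 0.004682/0.03931 = 0.1191 M.
Ka(C5H5NH+) = Kw/Kb = 1.0e-14 / 1.7 x 10^-9 = 5.88e-6.
[H^+] = sqrt(Ka x [C5H5NH+]) = sqrt(5.88e-6 x 0.1191) = 0.000837 M.
pH = -log(0.000837) = 3.08.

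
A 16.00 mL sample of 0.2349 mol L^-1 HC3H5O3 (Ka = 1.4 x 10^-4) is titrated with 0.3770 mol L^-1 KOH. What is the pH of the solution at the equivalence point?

n(HC3H5O3) = 0.2349 x 0.01600 = 0.003758 mol; V(KOH) at equivalence = 0.003758/0.3770 = 0.009969 L.
At equivalence all the acid is converted to C3H5O3-; total volume = 0.01600 + 0.009969 = 0.02597 L, so [C3H5O3-] = 0.003758/0.02597 = 0.1447 M.
Kb = Kw/Ka = 1.0e-14 / 1.4 x 10^-4 = 7.14e-11.
[OH^-] = sqrt(Kb x [C3H5O3-]) = sqrt(7.14e-11 x 0.1447) = 3.22e-6 M.
pOH = 5.49, so pH = 14.00 - 5.49 = 8.51.

8.51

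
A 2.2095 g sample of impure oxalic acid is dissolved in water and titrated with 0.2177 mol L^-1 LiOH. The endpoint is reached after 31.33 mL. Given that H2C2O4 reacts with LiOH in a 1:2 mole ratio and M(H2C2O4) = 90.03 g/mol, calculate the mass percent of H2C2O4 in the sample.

13.9%

n(LiOH) = 0.2177 x 0.03133 = 0.006821 mol.
n(H2C2O4) = 0.006821 / 2 = 0.003410 mol.
mass of H2C2O4 = 0.003410 x 90.03 = 0.3070 g.
% purity = 0.3070 / 2.2095 x 100 = 13.9%.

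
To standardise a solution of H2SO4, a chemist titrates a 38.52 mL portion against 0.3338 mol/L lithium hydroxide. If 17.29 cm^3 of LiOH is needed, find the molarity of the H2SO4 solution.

n(LiOH) delivered = 0.3338 x 0.01729 = 0.005771 mol.
The reaction is 1 H2SO4 + 2 LiOH, so n(H2SO4) = 0.005771 x 1/2 = 0.002886 mol.
[H2SO4] = 0.002886 mol / 0.03852 L = 0.0749 M.

0.0749 M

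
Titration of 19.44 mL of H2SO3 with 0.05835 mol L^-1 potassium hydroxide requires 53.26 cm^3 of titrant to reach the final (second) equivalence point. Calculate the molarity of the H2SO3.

0.0799 M

n(KOH) = 0.05835 x 0.05326 = 0.003108 mol.
At the final (second) equivalence point, 2 mol OH^- react per mol H2SO3, so n(H2SO3) = 0.003108 / 2 = 0.001554 mol.
[H2SO3] = 0.001554 / 0.01944 L = 0.0799 M.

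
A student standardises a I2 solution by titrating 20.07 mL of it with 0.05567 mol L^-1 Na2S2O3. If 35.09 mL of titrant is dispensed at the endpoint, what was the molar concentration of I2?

0.0487 M

n(Na2S2O3) = 0.05567 x 0.03509 = 0.001953 mol.
From the balanced equation, 2 mol Na2S2O3 reacts with 1 mol I2, so n(I2) = 0.001953 x 1/2 = 0.0009767 mol.
[I2] = 0.0009767 / 0.02007 L = 0.0487 M.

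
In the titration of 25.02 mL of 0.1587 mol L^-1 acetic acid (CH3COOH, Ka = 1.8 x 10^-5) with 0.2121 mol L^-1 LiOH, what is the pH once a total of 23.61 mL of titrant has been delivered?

n(acid) = 0.1587 x 0.02502 = 0.003971 mol; n(LiOH) added = 0.2121 x 0.02361 = 0.005008 mol.
Base is in excess by 0.005008 - 0.003971 = 0.001037 mol in a total volume of 0.04863 L.
[OH^-] = 0.001037/0.04863 = 0.02132 M, so pOH = 1.67 and pH = 14.00 - 1.67 = 12.33.

12.33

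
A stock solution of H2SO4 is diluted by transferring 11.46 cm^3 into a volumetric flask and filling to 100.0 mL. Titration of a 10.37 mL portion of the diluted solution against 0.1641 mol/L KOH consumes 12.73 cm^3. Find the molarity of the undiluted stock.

n(KOH) = 0.1641 x 0.01273 = 0.002089 mol.
n(H2SO4) in the aliquot = 0.002089 x 1/2 = 0.001044 mol.
[diluted H2SO4] = 0.001044 / 0.01037 = 0.1007 M.
Dilution factor = 100.0/11.46 = 8.726, so [stock] = 0.1007 x 8.726 = 0.879 M.

0.879 M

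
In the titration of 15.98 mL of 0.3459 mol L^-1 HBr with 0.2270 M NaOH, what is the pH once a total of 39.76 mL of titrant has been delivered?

12.80

n(acid) = 0.3459 x 0.01598 = 0.005527 mol; n(NaOH) added = 0.2270 x 0.03976 = 0.009026 mol.
Base is in excess by 0.009026 - 0.005527 = 0.003498 mol in a total volume of 0.05574 L.
[OH^-] = 0.003498/0.05574 = 0.06276 M, so pOH = 1.20 and pH = 14.00 - 1.20 = 12.80.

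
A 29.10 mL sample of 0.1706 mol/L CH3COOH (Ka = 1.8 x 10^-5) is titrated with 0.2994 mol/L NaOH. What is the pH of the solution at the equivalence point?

n(CH3COOH) = 0.1706 x 0.02910 = 0.004964 mol; V(NaOH) at equivalence = 0.004964/0.2994 = 0.01658 L.
At equivalence all the acid is converted to CH3COO-; total volume = 0.02910 + 0.01658 = 0.04568 L, so [CH3COO-] = 0.004964/0.04568 = 0.1087 M.
Kb = Kw/Ka = 1.0e-14 / 1.8 x 10^-5 = 5.56e-10.
[OH^-] = sqrt(Kb x [CH3COO-]) = sqrt(5.56e-10 x 0.1087) = 7.77e-6 M.
pOH = 5.11, so pH = 14.00 - 5.11 = 8.89.

8.89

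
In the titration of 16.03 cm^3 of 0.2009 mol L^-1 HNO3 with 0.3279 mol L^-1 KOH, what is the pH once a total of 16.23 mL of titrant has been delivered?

n(acid) = 0.2009 x 0.01603 = 0.003220 mol; n(KOH) added = 0.3279 x 0.01623 = 0.005322 mol.
Base is in excess by 0.005322 - 0.003220 = 0.002101 mol in a total volume of 0.03226 L.
[OH^-] = 0.002101/0.03226 = 0.06514 M, so pOH = 1.19 and pH = 14.00 - 1.19 = 12.81.

12.81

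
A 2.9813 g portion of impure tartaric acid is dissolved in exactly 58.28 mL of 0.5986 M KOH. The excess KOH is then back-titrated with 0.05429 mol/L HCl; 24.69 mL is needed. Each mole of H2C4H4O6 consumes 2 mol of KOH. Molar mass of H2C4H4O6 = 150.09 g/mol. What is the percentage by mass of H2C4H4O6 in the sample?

84.4%

Total n(KOH) added = 0.5986 x 0.05828 = 0.03489 mol.
n(HCl) used = 0.05429 x 0.02469 = 0.001340 mol, which equals the excess n(KOH).
So n(KOH) consumed by the sample = 0.03489 - 0.001340 = 0.03355 mol.
n(H2C4H4O6) = 0.03355 / 2 = 0.01677 mol.
mass H2C4H4O6 = 0.01677 x 150.09 = 2.517 g, so %H2C4H4O6 = 2.517/2.9813 x 100 = 84.4%.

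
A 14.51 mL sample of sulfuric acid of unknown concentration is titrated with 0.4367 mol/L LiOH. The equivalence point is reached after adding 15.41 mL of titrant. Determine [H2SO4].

0.232 M

n(LiOH) delivered = 0.4367 x 0.01541 = 0.006730 mol.
The reaction is 1 H2SO4 + 2 LiOH, so n(H2SO4) = 0.006730 x 1/2 = 0.003365 mol.
[H2SO4] = 0.003365 mol / 0.01451 L = 0.232 M.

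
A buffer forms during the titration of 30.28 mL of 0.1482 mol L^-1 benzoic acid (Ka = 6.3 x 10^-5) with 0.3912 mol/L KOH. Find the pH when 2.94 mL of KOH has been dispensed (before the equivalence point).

Initial n(C6H5COOH) = 0.1482 x 0.03028 = 0.004487 mol.
n(KOH) added = 0.3912 x 0.002940 = 0.001150 mol, converting that many moles of C6H5COOH to C6H5COO-.
Remaining n(C6H5COOH) = 0.003337 mol; n(C6H5COO-) = 0.001150 mol.
By Henderson-Hasselbalch, pH = pKa + log([A^-]/[HA]) = 4.20 + log(0.001150/0.003337) = 4.20 + (-0.46) = 3.74.

3.74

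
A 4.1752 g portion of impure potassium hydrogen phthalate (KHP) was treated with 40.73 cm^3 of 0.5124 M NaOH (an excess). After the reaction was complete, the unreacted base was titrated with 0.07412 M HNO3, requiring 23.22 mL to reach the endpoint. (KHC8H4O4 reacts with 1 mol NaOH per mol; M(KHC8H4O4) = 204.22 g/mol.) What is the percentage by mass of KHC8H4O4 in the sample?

93.7%

Total n(NaOH) added = 0.5124 x 0.04073 = 0.02087 mol.
n(HNO3) used = 0.07412 x 0.02322 = 0.001721 mol, which equals the excess n(NaOH).
So n(NaOH) consumed by the sample = 0.02087 - 0.001721 = 0.01915 mol.
n(KHC8H4O4) = 0.01915 / 1 = 0.01915 mol.
mass KHC8H4O4 = 0.01915 x 204.22 = 3.911 g, so %KHC8H4O4 = 3.911/4.1752 x 100 = 93.7%.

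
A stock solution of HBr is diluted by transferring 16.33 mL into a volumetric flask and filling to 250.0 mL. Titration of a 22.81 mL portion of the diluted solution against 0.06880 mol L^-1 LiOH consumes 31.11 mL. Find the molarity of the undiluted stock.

1.44 M

n(LiOH) = 0.06880 x 0.03111 = 0.002140 mol.
n(HBr) in the aliquot = 0.002140 mol.
[diluted HBr] = 0.002140 / 0.02281 = 0.09383 M.
Dilution factor = 250.0/16.33 = 15.31, so [stock] = 0.09383 x 15.31 = 1.44 M.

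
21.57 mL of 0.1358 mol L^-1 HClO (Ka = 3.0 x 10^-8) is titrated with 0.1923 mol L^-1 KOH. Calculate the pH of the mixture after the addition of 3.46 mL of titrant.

Initial n(HClO) = 0.1358 x 0.02157 = 0.002929 mol.
n(KOH) added = 0.1923 x 0.003460 = 0.0006654 mol, converting that many moles of HClO to ClO-.
Remaining n(HClO) = 0.002264 mol; n(ClO-) = 0.0006654 mol.
By Henderson-Hasselbalch, pH = pKa + log([A^-]/[HA]) = 7.52 + log(0.0006654/0.002264) = 7.52 + (-0.53) = 6.99.

6.99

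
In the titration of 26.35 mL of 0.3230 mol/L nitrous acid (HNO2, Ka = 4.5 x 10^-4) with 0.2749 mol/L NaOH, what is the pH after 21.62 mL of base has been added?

Initial n(HNO2) = 0.3230 x 0.02635 = 0.008511 mol.
n(NaOH) added = 0.2749 x 0.02162 = 0.005943 mol, converting that many moles of HNO2 to NO2-.
Remaining n(HNO2) = 0.002568 mol; n(NO2-) = 0.005943 mol.
By Henderson-Hasselbalch, pH = pKa + log([A^-]/[HA]) = 3.35 + log(0.005943/0.002568) = 3.35 + (+0.36) = 3.71.

3.71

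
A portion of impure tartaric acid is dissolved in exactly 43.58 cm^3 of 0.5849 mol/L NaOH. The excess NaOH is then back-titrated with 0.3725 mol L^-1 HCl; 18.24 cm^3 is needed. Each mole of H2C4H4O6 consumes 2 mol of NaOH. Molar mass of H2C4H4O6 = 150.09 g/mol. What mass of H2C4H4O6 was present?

1.40 g

Total n(NaOH) added = 0.5849 x 0.04358 = 0.02549 mol.
n(HCl) used = 0.3725 x 0.01824 = 0.006794 mol, which equals the excess n(NaOH).
So n(NaOH) consumed by the sample = 0.02549 - 0.006794 = 0.01870 mol.
n(H2C4H4O6) = 0.01870 / 2 = 0.009348 mol.
mass = 0.009348 mol x 150.09 g/mol = 1.40 g.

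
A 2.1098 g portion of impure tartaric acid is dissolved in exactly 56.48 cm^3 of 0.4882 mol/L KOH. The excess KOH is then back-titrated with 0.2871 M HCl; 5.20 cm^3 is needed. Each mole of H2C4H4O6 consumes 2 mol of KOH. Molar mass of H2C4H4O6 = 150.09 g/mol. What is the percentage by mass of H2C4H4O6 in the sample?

92.8%

Total n(KOH) added = 0.4882 x 0.05648 = 0.02757 mol.
n(HCl) used = 0.2871 x 0.005200 = 0.001493 mol, which equals the excess n(KOH).
So n(KOH) consumed by the sample = 0.02757 - 0.001493 = 0.02608 mol.
n(H2C4H4O6) = 0.02608 / 2 = 0.01304 mol.
mass H2C4H4O6 = 0.01304 x 150.09 = 1.957 g, so %H2C4H4O6 = 1.957/2.1098 x 100 = 92.8%.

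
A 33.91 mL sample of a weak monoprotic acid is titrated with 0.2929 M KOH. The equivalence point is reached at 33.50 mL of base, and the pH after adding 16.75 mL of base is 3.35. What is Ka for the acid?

4.5 x 10^-4

16.75 mL is half of the equivalence volume, so this is the half-equivalence point where [HA] = [A^-].
At half-equivalence pH = pKa, so pKa = 3.35.
Ka = 10^(-3.35) = 4.5 x 10^-4.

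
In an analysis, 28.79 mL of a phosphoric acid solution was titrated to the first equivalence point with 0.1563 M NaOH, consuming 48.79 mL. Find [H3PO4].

n(NaOH) = 0.1563 x 0.04879 = 0.007626 mol.
At the first equivalence point, 1 mol OH^- react per mol H3PO4, so n(H3PO4) = 0.007626 / 1 = 0.007626 mol.
[H3PO4] = 0.007626 / 0.02879 L = 0.265 M.

0.265 M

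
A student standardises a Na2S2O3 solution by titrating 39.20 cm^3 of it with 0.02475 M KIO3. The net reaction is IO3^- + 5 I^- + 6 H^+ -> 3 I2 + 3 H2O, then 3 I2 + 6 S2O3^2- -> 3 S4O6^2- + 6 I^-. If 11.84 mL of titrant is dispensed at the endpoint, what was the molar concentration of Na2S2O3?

n(KIO3) = 0.02475 x 0.01184 = 0.0002930 mol.
From the balanced equation, 1 mol KIO3 reacts with 6 mol Na2S2O3, so n(Na2S2O3) = 0.0002930 x 6/1 = 0.001758 mol.
[Na2S2O3] = 0.001758 / 0.03920 L = 0.0449 M.

0.0449 M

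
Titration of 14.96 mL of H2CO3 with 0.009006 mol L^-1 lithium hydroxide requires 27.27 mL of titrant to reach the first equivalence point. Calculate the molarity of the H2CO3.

n(LiOH) = 0.009006 x 0.02727 = 0.0002456 mol.
At the first equivalence point, 1 mol OH^- react per mol H2CO3, so n(H2CO3) = 0.0002456 / 1 = 0.0002456 mol.
[H2CO3] = 0.0002456 / 0.01496 L = 0.0164 M.

0.0164 M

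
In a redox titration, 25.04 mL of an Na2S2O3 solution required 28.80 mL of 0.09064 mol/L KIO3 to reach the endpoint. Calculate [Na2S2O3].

n(KIO3) = 0.09064 x 0.02880 = 0.002610 mol.
From the balanced equation, 1 mol KIO3 reacts with 6 mol Na2S2O3, so n(Na2S2O3) = 0.002610 x 6/1 = 0.01566 mol.
[Na2S2O3] = 0.01566 / 0.02504 L = 0.626 M.

0.626 M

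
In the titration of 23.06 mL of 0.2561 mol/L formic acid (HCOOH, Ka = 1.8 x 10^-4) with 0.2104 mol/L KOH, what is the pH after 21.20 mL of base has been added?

4.23

Initial n(HCOOH) = 0.2561 x 0.02306 = 0.005906 mol.
n(KOH) added = 0.2104 x 0.02120 = 0.004460 mol, converting that many moles of HCOOH to HCOO-.
Remaining n(HCOOH) = 0.001445 mol; n(HCOO-) = 0.004460 mol.
By Henderson-Hasselbalch, pH = pKa + log([A^-]/[HA]) = 3.74 + log(0.004460/0.001445) = 3.74 + (+0.49) = 4.23.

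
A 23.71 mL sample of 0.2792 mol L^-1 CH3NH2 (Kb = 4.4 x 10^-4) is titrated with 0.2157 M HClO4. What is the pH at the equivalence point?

n(CH3NH2) = 0.2792 x 0.02371 = 0.006620 mol; V(HClO4) at equivalence = 0.006620/0.2157 = 0.03069 L.
At equivalence the base is fully converted to CH3NH3+; total volume = 0.05440 L, so [CH3NH3+] = 0.006620/0.05440 = 0.1217 M.
Ka(CH3NH3+) = Kw/Kb = 1.0e-14 / 4.4 x 10^-4 = 2.27e-11.
[H^+] = sqrt(Ka x [CH3NH3+]) = sqrt(2.27e-11 x 0.1217) = 1.66e-6 M.
pH = -log(1.66e-6) = 5.78.

5.78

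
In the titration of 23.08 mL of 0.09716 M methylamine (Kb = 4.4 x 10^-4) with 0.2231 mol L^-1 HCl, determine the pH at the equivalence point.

n(CH3NH2) = 0.09716 x 0.02308 = 0.002242 mol; V(HCl) at equivalence = 0.002242/0.2231 = 0.01005 L.
At equivalence the base is fully converted to CH3NH3+; total volume = 0.03313 L, so [CH3NH3+] = 0.002242/0.03313 = 0.06768 M.
Ka(CH3NH3+) = Kw/Kb = 1.0e-14 / 4.4 x 10^-4 = 2.27e-11.
[H^+] = sqrt(Ka x [CH3NH3+]) = sqrt(2.27e-11 x 0.06768) = 1.24e-6 M.
pH = -log(1.24e-6) = 5.91.

5.91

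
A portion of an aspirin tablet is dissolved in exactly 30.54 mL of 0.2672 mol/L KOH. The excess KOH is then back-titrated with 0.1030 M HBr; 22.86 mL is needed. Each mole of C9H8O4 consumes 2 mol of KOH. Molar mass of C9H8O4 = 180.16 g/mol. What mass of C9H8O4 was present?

0.523 g

Total n(KOH) added = 0.2672 x 0.03054 = 0.008160 mol.
n(HBr) used = 0.1030 x 0.02286 = 0.002355 mol, which equals the excess n(KOH).
So n(KOH) consumed by the sample = 0.008160 - 0.002355 = 0.005806 mol.
n(C9H8O4) = 0.005806 / 2 = 0.002903 mol.
mass = 0.002903 mol x 180.16 g/mol = 0.523 g.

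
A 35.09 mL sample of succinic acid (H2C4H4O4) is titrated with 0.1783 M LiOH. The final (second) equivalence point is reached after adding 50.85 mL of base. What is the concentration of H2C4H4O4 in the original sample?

n(LiOH) = 0.1783 x 0.05085 = 0.009067 mol.
At the final (second) equivalence point, 2 mol OH^- react per mol H2C4H4O4, so n(H2C4H4O4) = 0.009067 / 2 = 0.004533 mol.
[H2C4H4O4] = 0.004533 / 0.03509 L = 0.129 M.

0.129 M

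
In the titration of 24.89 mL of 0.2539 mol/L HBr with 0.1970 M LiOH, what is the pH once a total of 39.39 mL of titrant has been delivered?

n(acid) = 0.2539 x 0.02489 = 0.006320 mol; n(LiOH) added = 0.1970 x 0.03939 = 0.007760 mol.
Base is in excess by 0.007760 - 0.006320 = 0.001440 mol in a total volume of 0.06428 L.
[OH^-] = 0.001440/0.06428 = 0.02241 M, so pOH = 1.65 and pH = 14.00 - 1.65 = 12.35.

12.35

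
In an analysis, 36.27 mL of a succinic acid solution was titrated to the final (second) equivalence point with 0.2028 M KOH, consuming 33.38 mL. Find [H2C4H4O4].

0.0933 M

n(KOH) = 0.2028 x 0.03338 = 0.006769 mol.
At the final (second) equivalence point, 2 mol OH^- react per mol H2C4H4O4, so n(H2C4H4O4) = 0.006769 / 2 = 0.003385 mol.
[H2C4H4O4] = 0.003385 / 0.03627 L = 0.0933 M.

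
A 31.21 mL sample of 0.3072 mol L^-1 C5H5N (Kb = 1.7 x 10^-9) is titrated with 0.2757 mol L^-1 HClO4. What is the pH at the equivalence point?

3.03

n(C5H5N) = 0.3072 x 0.03121 = 0.009588 mol; V(HClO4) at equivalence = 0.009588/0.2757 = 0.03478 L.
At equivalence the base is fully converted to C5H5NH+; total volume = 0.06599 L, so [C5H5NH+] = 0.009588/0.06599 = 0.1453 M.
Ka(C5H5NH+) = Kw/Kb = 1.0e-14 / 1.7 x 10^-9 = 5.88e-6.
[H^+] = sqrt(Ka x [C5H5NH+]) = sqrt(5.88e-6 x 0.1453) = 0.000925 M.
pH = -log(0.000925) = 3.03.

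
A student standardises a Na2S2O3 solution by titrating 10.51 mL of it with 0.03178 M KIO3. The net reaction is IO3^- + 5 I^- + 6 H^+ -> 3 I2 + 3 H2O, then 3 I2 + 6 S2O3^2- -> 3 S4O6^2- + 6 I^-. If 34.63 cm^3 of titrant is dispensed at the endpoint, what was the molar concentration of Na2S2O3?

0.628 M

n(KIO3) = 0.03178 x 0.03463 = 0.001101 mol.
From the balanced equation, 1 mol KIO3 reacts with 6 mol Na2S2O3, so n(Na2S2O3) = 0.001101 x 6/1 = 0.006603 mol.
[Na2S2O3] = 0.006603 / 0.01051 L = 0.628 M.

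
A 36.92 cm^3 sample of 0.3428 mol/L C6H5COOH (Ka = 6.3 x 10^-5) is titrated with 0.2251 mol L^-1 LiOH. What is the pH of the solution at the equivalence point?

8.67

n(C6H5COOH) = 0.3428 x 0.03692 = 0.01266 mol; V(LiOH) at equivalence = 0.01266/0.2251 = 0.05622 L.
At equivalence all the acid is converted to C6H5COO-; total volume = 0.03692 + 0.05622 = 0.09314 L, so [C6H5COO-] = 0.01266/0.09314 = 0.1359 M.
Kb = Kw/Ka = 1.0e-14 / 6.3 x 10^-5 = 1.59e-10.
[OH^-] = sqrt(Kb x [C6H5COO-]) = sqrt(1.59e-10 x 0.1359) = 4.64e-6 M.
pOH = 5.33, so pH = 14.00 - 5.33 = 8.67.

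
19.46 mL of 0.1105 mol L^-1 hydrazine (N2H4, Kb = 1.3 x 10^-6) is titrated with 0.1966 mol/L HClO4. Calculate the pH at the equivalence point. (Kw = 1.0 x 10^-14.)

n(N2H4) = 0.1105 x 0.01946 = 0.002150 mol; V(HClO4) at equivalence = 0.002150/0.1966 = 0.01094 L.
At equivalence the base is fully converted to N2H5+; total volume = 0.03040 L, so [N2H5+] = 0.002150/0.03040 = 0.07074 M.
Ka(N2H5+) = Kw/Kb = 1.0e-14 / 1.3 x 10^-6 = 7.69e-9.
[H^+] = sqrt(Ka x [N2H5+]) = sqrt(7.69e-9 x 0.07074) = 2.33e-5 M.
pH = -log(2.33e-5) = 4.63.

4.63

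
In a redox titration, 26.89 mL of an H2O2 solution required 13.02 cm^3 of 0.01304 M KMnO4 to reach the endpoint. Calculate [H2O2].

n(KMnO4) = 0.01304 x 0.01302 = 0.0001698 mol.
From the balanced equation, 2 mol KMnO4 reacts with 5 mol H2O2, so n(H2O2) = 0.0001698 x 5/2 = 0.0004245 mol.
[H2O2] = 0.0004245 / 0.02689 L = 0.0158 M.

0.0158 M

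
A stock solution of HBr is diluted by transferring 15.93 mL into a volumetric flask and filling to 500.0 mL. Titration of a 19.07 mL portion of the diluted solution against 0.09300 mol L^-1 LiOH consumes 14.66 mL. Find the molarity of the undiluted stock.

2.24 M

n(LiOH) = 0.09300 x 0.01466 = 0.001363 mol.
n(HBr) in the aliquot = 0.001363 mol.
[diluted HBr] = 0.001363 / 0.01907 = 0.07149 M.
Dilution factor = 500.0/15.93 = 31.39, so [stock] = 0.07149 x 31.39 = 2.24 M.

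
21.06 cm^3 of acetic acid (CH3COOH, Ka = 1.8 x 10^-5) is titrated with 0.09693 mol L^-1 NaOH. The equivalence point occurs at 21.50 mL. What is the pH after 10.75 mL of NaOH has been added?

10.75 mL is exactly half the equivalence volume (21.50/2), i.e. the half-equivalence point.
There, n(HA) = n(A^-), so pH = pKa = -log(1.8 x 10^-5) = 4.74.

4.74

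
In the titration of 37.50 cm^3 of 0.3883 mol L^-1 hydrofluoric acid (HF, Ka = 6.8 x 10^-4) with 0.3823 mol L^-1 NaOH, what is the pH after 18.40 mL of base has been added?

Initial n(HF) = 0.3883 x 0.03750 = 0.01456 mol.
n(NaOH) added = 0.3823 x 0.01840 = 0.007034 mol, converting that many moles of HF to F-.
Remaining n(HF) = 0.007527 mol; n(F-) = 0.007034 mol.
By Henderson-Hasselbalch, pH = pKa + log([A^-]/[HA]) = 3.17 + log(0.007034/0.007527) = 3.17 + (-0.03) = 3.14.

3.14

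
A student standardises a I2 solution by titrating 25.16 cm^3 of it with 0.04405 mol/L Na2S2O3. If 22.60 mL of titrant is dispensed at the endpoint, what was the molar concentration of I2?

0.0198 M

n(Na2S2O3) = 0.04405 x 0.02260 = 0.0009955 mol.
From the balanced equation, 2 mol Na2S2O3 reacts with 1 mol I2, so n(I2) = 0.0009955 x 1/2 = 0.0004978 mol.
[I2] = 0.0004978 / 0.02516 L = 0.0198 M.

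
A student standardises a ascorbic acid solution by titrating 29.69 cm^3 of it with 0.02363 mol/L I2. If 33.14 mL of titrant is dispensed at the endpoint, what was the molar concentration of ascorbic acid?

n(I2) = 0.02363 x 0.03314 = 0.0007831 mol.
From the balanced equation, 1 mol I2 reacts with 1 mol ascorbic acid, so n(ascorbic acid) = 0.0007831 x 1/1 = 0.0007831 mol.
[ascorbic acid] = 0.0007831 / 0.02969 L = 0.0264 M.

0.0264 M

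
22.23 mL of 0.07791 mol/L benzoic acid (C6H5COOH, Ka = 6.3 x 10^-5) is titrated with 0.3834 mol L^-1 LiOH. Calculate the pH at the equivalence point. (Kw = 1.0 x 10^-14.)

n(C6H5COOH) = 0.07791 x 0.02223 = 0.001732 mol; V(LiOH) at equivalence = 0.001732/0.3834 = 0.004517 L.
At equivalence all the acid is converted to C6H5COO-; total volume = 0.02223 + 0.004517 = 0.02675 L, so [C6H5COO-] = 0.001732/0.02675 = 0.06475 M.
Kb = Kw/Ka = 1.0e-14 / 6.3 x 10^-5 = 1.59e-10.
[OH^-] = sqrt(Kb x [C6H5COO-]) = sqrt(1.59e-10 x 0.06475) = 3.21e-6 M.
pOH = 5.49, so pH = 14.00 - 5.49 = 8.51.

8.51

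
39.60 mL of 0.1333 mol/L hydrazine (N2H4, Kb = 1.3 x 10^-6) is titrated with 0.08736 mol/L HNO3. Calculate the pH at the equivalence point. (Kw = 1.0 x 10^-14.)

4.70

n(N2H4) = 0.1333 x 0.03960 = 0.005279 mol; V(HNO3) at equivalence = 0.005279/0.08736 = 0.06042 L.
At equivalence the base is fully converted to N2H5+; total volume = 0.1000 L, so [N2H5+] = 0.005279/0.1000 = 0.05277 M.
Ka(N2H5+) = Kw/Kb = 1.0e-14 / 1.3 x 10^-6 = 7.69e-9.
[H^+] = sqrt(Ka x [N2H5+]) = sqrt(7.69e-9 x 0.05277) = 2.01e-5 M.
pH = -log(2.01e-5) = 4.70.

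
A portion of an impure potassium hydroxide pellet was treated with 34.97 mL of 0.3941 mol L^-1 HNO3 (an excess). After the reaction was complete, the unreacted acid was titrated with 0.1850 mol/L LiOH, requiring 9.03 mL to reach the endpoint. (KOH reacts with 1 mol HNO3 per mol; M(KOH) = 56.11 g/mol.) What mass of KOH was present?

Total n(HNO3) added = 0.3941 x 0.03497 = 0.01378 mol.
n(LiOH) used = 0.1850 x 0.009030 = 0.001671 mol, which equals the excess n(HNO3).
So n(HNO3) consumed by the sample = 0.01378 - 0.001671 = 0.01211 mol.
n(KOH) = 0.01211 / 1 = 0.01211 mol.
mass = 0.01211 mol x 56.11 g/mol = 0.680 g.

0.680 g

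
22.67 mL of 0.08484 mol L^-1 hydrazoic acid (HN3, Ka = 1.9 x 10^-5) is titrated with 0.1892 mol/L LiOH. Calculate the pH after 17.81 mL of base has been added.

12.55

n(acid) = 0.08484 x 0.02267 = 0.001923 mol; n(LiOH) added = 0.1892 x 0.01781 = 0.003370 mol.
Base is in excess by 0.003370 - 0.001923 = 0.001446 mol in a total volume of 0.04048 L.
[OH^-] = 0.001446/0.04048 = 0.03573 M, so pOH = 1.45 and pH = 14.00 - 1.45 = 12.55.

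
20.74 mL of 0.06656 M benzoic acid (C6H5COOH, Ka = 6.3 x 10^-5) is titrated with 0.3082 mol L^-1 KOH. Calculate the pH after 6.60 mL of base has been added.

n(acid) = 0.06656 x 0.02074 = 0.001380 mol; n(KOH) added = 0.3082 x 0.006600 = 0.002034 mol.
Base is in excess by 0.002034 - 0.001380 = 0.0006537 mol in a total volume of 0.02734 L.
[OH^-] = 0.0006537/0.02734 = 0.02391 M, so pOH = 1.62 and pH = 14.00 - 1.62 = 12.38.

12.38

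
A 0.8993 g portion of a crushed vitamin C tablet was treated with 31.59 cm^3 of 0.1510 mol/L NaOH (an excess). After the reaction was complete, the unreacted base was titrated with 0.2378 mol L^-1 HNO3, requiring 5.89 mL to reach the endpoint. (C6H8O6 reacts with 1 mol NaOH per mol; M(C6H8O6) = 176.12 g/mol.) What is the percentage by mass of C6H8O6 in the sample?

Total n(NaOH) added = 0.1510 x 0.03159 = 0.004770 mol.
n(HNO3) used = 0.2378 x 0.005890 = 0.001401 mol, which equals the excess n(NaOH).
So n(NaOH) consumed by the sample = 0.004770 - 0.001401 = 0.003369 mol.
n(C6H8O6) = 0.003369 / 1 = 0.003369 mol.
mass C6H8O6 = 0.003369 x 176.12 = 0.5934 g, so %C6H8O6 = 0.5934/0.8993 x 100 = 66.0%.

66.0%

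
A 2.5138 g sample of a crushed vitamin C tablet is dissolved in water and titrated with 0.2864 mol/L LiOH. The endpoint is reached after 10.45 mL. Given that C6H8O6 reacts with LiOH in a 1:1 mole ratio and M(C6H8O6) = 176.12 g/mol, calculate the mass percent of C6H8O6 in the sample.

21.0%

n(LiOH) = 0.2864 x 0.01045 = 0.002993 mol.
n(C6H8O6) = 0.002993 / 1 = 0.002993 mol.
mass of C6H8O6 = 0.002993 x 176.12 = 0.5271 g.
% purity = 0.5271 / 2.5138 x 100 = 21.0%.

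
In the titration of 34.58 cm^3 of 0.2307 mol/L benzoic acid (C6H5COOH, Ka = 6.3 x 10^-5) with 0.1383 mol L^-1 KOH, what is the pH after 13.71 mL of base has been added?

3.69

Initial n(C6H5COOH) = 0.2307 x 0.03458 = 0.007978 mol.
n(KOH) added = 0.1383 x 0.01371 = 0.001896 mol, converting that many moles of C6H5COOH to C6H5COO-.
Remaining n(C6H5COOH) = 0.006082 mol; n(C6H5COO-) = 0.001896 mol.
By Henderson-Hasselbalch, pH = pKa + log([A^-]/[HA]) = 4.20 + log(0.001896/0.006082) = 4.20 + (-0.51) = 3.69.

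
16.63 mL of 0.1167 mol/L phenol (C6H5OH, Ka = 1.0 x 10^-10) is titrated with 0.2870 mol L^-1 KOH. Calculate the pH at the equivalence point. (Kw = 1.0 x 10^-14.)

11.46

n(C6H5OH) = 0.1167 x 0.01663 = 0.001941 mol; V(KOH) at equivalence = 0.001941/0.2870 = 0.006762 L.
At equivalence all the acid is converted to C6H5O-; total volume = 0.01663 + 0.006762 = 0.02339 L, so [C6H5O-] = 0.001941/0.02339 = 0.08296 M.
Kb = Kw/Ka = 1.0e-14 / 1.0 x 10^-10 = 0.000100.
[OH^-] = sqrt(Kb x [C6H5O-]) = sqrt(0.000100 x 0.08296) = 0.00288 M.
pOH = 2.54, so pH = 14.00 - 2.54 = 11.46.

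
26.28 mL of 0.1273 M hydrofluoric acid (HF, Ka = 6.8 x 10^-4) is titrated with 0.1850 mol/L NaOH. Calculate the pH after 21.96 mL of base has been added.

12.17

n(acid) = 0.1273 x 0.02628 = 0.003345 mol; n(NaOH) added = 0.1850 x 0.02196 = 0.004063 mol.
Base is in excess by 0.004063 - 0.003345 = 0.0007172 mol in a total volume of 0.04824 L.
[OH^-] = 0.0007172/0.04824 = 0.01487 M, so pOH = 1.83 and pH = 14.00 - 1.83 = 12.17.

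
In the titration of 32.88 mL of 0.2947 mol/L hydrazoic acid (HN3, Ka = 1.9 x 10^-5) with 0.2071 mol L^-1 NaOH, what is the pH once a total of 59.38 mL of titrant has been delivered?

12.45

n(acid) = 0.2947 x 0.03288 = 0.009690 mol; n(NaOH) added = 0.2071 x 0.05938 = 0.01230 mol.
Base is in excess by 0.01230 - 0.009690 = 0.002608 mol in a total volume of 0.09226 L.
[OH^-] = 0.002608/0.09226 = 0.02827 M, so pOH = 1.55 and pH = 14.00 - 1.55 = 12.45.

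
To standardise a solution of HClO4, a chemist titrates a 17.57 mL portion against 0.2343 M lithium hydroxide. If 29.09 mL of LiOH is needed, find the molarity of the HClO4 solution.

n(LiOH) delivered = 0.2343 x 0.02909 = 0.006816 mol.
For a 1:1 reaction, n(HClO4) = 0.006816 mol.
[HClO4] = 0.006816 mol / 0.01757 L = 0.388 M.

0.388 M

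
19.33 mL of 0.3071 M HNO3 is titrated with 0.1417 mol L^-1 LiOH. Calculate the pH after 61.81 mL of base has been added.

12.54

n(acid) = 0.3071 x 0.01933 = 0.005936 mol; n(LiOH) added = 0.1417 x 0.06181 = 0.008758 mol.
Base is in excess by 0.008758 - 0.005936 = 0.002822 mol in a total volume of 0.08114 L.
[OH^-] = 0.002822/0.08114 = 0.03478 M, so pOH = 1.46 and pH = 14.00 - 1.46 = 12.54.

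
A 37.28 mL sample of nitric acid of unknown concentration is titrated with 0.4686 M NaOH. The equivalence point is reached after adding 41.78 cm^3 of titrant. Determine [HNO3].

n(NaOH) delivered = 0.4686 x 0.04178 = 0.01958 mol.
For a 1:1 reaction, n(HNO3) = 0.01958 mol.
[HNO3] = 0.01958 mol / 0.03728 L = 0.525 M.

0.525 M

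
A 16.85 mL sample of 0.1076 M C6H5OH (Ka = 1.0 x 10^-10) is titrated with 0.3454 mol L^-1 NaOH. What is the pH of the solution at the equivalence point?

11.46

n(C6H5OH) = 0.1076 x 0.01685 = 0.001813 mol; V(NaOH) at equivalence = 0.001813/0.3454 = 0.005249 L.
At equivalence all the acid is converted to C6H5O-; total volume = 0.01685 + 0.005249 = 0.02210 L, so [C6H5O-] = 0.001813/0.02210 = 0.08204 M.
Kb = Kw/Ka = 1.0e-14 / 1.0 x 10^-10 = 0.000100.
[OH^-] = sqrt(Kb x [C6H5O-]) = sqrt(0.000100 x 0.08204) = 0.00286 M.
pOH = 2.54, so pH = 14.00 - 2.54 = 11.46.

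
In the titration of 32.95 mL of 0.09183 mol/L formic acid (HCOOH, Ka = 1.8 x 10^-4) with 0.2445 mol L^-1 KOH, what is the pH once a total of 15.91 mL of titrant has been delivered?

n(acid) = 0.09183 x 0.03295 = 0.003026 mol; n(KOH) added = 0.2445 x 0.01591 = 0.003890 mol.
Base is in excess by 0.003890 - 0.003026 = 0.0008642 mol in a total volume of 0.04886 L.
[OH^-] = 0.0008642/0.04886 = 0.01769 M, so pOH = 1.75 and pH = 14.00 - 1.75 = 12.25.

12.25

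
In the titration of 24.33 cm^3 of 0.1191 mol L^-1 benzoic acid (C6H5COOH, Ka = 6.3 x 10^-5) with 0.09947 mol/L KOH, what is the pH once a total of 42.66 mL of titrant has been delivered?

12.30

n(acid) = 0.1191 x 0.02433 = 0.002898 mol; n(KOH) added = 0.09947 x 0.04266 = 0.004243 mol.
Base is in excess by 0.004243 - 0.002898 = 0.001346 mol in a total volume of 0.06699 L.
[OH^-] = 0.001346/0.06699 = 0.02009 M, so pOH = 1.70 and pH = 14.00 - 1.70 = 12.30.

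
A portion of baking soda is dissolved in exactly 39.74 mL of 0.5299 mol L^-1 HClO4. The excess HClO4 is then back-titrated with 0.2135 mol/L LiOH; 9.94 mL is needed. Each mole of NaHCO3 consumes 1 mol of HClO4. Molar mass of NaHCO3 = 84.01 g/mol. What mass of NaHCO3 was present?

1.59 g

Total n(HClO4) added = 0.5299 x 0.03974 = 0.02106 mol.
n(LiOH) used = 0.2135 x 0.009940 = 0.002122 mol, which equals the excess n(HClO4).
So n(HClO4) consumed by the sample = 0.02106 - 0.002122 = 0.01894 mol.
n(NaHCO3) = 0.01894 / 1 = 0.01894 mol.
mass = 0.01894 mol x 84.01 g/mol = 1.59 g.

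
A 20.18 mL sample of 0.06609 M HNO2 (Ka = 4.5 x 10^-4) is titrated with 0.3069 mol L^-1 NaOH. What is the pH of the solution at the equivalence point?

8.04

n(HNO2) = 0.06609 x 0.02018 = 0.001334 mol; V(NaOH) at equivalence = 0.001334/0.3069 = 0.004346 L.
At equivalence all the acid is converted to NO2-; total volume = 0.02018 + 0.004346 = 0.02453 L, so [NO2-] = 0.001334/0.02453 = 0.05438 M.
Kb = Kw/Ka = 1.0e-14 / 4.5 x 10^-4 = 2.22e-11.
[OH^-] = sqrt(Kb x [NO2-]) = sqrt(2.22e-11 x 0.05438) = 1.10e-6 M.
pOH = 5.96, so pH = 14.00 - 5.96 = 8.04.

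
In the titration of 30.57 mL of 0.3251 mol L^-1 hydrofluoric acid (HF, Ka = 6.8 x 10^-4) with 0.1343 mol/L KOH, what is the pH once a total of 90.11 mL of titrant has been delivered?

n(acid) = 0.3251 x 0.03057 = 0.009938 mol; n(KOH) added = 0.1343 x 0.09011 = 0.01210 mol.
Base is in excess by 0.01210 - 0.009938 = 0.002163 mol in a total volume of 0.1207 L.
[OH^-] = 0.002163/0.1207 = 0.01793 M, so pOH = 1.75 and pH = 14.00 - 1.75 = 12.25.

12.25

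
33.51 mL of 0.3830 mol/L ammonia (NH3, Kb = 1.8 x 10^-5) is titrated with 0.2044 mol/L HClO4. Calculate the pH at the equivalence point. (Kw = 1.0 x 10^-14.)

5.07

n(NH3) = 0.3830 x 0.03351 = 0.01283 mol; V(HClO4) at equivalence = 0.01283/0.2044 = 0.06279 L.
At equivalence the base is fully converted to NH4+; total volume = 0.09630 L, so [NH4+] = 0.01283/0.09630 = 0.1333 M.
Ka(NH4+) = Kw/Kb = 1.0e-14 / 1.8 x 10^-5 = 5.56e-10.
[H^+] = sqrt(Ka x [NH4+]) = sqrt(5.56e-10 x 0.1333) = 8.60e-6 M.
pH = -log(8.60e-6) = 5.07.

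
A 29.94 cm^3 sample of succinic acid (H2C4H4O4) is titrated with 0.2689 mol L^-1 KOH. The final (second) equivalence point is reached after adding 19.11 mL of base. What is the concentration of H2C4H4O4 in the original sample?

0.0858 M

n(KOH) = 0.2689 x 0.01911 = 0.005139 mol.
At the final (second) equivalence point, 2 mol OH^- react per mol H2C4H4O4, so n(H2C4H4O4) = 0.005139 / 2 = 0.002569 mol.
[H2C4H4O4] = 0.002569 / 0.02994 L = 0.0858 M.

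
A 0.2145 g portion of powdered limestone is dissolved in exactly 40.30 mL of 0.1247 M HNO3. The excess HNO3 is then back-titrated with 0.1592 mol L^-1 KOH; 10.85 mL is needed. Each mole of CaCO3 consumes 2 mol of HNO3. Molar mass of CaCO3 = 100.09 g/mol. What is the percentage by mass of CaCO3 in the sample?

76.9%

Total n(HNO3) added = 0.1247 x 0.04030 = 0.005025 mol.
n(KOH) used = 0.1592 x 0.01085 = 0.001727 mol, which equals the excess n(HNO3).
So n(HNO3) consumed by the sample = 0.005025 - 0.001727 = 0.003298 mol.
n(CaCO3) = 0.003298 / 2 = 0.001649 mol.
mass CaCO3 = 0.001649 x 100.09 = 0.1651 g, so %CaCO3 = 0.1651/0.2145 x 100 = 76.9%.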